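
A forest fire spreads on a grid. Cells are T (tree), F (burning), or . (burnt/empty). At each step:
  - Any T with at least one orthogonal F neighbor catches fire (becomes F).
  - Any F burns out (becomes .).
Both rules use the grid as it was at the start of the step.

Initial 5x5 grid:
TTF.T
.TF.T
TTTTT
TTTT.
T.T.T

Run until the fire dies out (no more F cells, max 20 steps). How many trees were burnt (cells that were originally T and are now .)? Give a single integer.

Answer: 16

Derivation:
Step 1: +3 fires, +2 burnt (F count now 3)
Step 2: +4 fires, +3 burnt (F count now 4)
Step 3: +5 fires, +4 burnt (F count now 5)
Step 4: +2 fires, +5 burnt (F count now 2)
Step 5: +2 fires, +2 burnt (F count now 2)
Step 6: +0 fires, +2 burnt (F count now 0)
Fire out after step 6
Initially T: 17, now '.': 24
Total burnt (originally-T cells now '.'): 16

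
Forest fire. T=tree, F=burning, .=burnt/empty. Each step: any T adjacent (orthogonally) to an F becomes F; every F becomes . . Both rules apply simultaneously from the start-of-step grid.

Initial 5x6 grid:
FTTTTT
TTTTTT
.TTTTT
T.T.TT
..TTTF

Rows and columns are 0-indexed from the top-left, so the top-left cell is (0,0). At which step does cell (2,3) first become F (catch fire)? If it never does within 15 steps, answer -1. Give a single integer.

Step 1: cell (2,3)='T' (+4 fires, +2 burnt)
Step 2: cell (2,3)='T' (+5 fires, +4 burnt)
Step 3: cell (2,3)='T' (+6 fires, +5 burnt)
Step 4: cell (2,3)='F' (+7 fires, +6 burnt)
  -> target ignites at step 4
Step 5: cell (2,3)='.' (+0 fires, +7 burnt)
  fire out at step 5

4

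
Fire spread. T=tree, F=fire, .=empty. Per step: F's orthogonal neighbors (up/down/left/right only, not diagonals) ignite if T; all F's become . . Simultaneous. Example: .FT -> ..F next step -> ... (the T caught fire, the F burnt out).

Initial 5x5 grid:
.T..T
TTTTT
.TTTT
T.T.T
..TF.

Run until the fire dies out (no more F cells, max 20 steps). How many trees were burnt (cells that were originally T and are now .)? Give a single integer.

Answer: 14

Derivation:
Step 1: +1 fires, +1 burnt (F count now 1)
Step 2: +1 fires, +1 burnt (F count now 1)
Step 3: +1 fires, +1 burnt (F count now 1)
Step 4: +3 fires, +1 burnt (F count now 3)
Step 5: +3 fires, +3 burnt (F count now 3)
Step 6: +4 fires, +3 burnt (F count now 4)
Step 7: +1 fires, +4 burnt (F count now 1)
Step 8: +0 fires, +1 burnt (F count now 0)
Fire out after step 8
Initially T: 15, now '.': 24
Total burnt (originally-T cells now '.'): 14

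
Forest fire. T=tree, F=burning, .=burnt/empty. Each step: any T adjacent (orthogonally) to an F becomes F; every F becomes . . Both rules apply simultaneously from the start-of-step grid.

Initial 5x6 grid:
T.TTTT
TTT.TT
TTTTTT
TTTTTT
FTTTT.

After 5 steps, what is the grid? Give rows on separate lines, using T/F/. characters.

Step 1: 2 trees catch fire, 1 burn out
  T.TTTT
  TTT.TT
  TTTTTT
  FTTTTT
  .FTTT.
Step 2: 3 trees catch fire, 2 burn out
  T.TTTT
  TTT.TT
  FTTTTT
  .FTTTT
  ..FTT.
Step 3: 4 trees catch fire, 3 burn out
  T.TTTT
  FTT.TT
  .FTTTT
  ..FTTT
  ...FT.
Step 4: 5 trees catch fire, 4 burn out
  F.TTTT
  .FT.TT
  ..FTTT
  ...FTT
  ....F.
Step 5: 3 trees catch fire, 5 burn out
  ..TTTT
  ..F.TT
  ...FTT
  ....FT
  ......

..TTTT
..F.TT
...FTT
....FT
......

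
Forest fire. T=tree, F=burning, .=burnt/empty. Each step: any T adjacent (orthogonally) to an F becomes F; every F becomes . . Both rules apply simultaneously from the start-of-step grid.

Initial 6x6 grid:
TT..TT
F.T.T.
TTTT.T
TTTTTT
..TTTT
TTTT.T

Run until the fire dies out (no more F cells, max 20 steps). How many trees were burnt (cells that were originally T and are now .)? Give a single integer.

Answer: 23

Derivation:
Step 1: +2 fires, +1 burnt (F count now 2)
Step 2: +3 fires, +2 burnt (F count now 3)
Step 3: +2 fires, +3 burnt (F count now 2)
Step 4: +3 fires, +2 burnt (F count now 3)
Step 5: +2 fires, +3 burnt (F count now 2)
Step 6: +3 fires, +2 burnt (F count now 3)
Step 7: +4 fires, +3 burnt (F count now 4)
Step 8: +3 fires, +4 burnt (F count now 3)
Step 9: +1 fires, +3 burnt (F count now 1)
Step 10: +0 fires, +1 burnt (F count now 0)
Fire out after step 10
Initially T: 26, now '.': 33
Total burnt (originally-T cells now '.'): 23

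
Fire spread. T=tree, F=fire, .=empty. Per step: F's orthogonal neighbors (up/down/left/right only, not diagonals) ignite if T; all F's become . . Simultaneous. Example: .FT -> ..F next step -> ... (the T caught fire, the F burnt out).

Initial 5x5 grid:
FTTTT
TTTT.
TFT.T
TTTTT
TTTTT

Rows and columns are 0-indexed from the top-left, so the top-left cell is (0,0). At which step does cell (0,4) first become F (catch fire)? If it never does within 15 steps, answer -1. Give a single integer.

Step 1: cell (0,4)='T' (+6 fires, +2 burnt)
Step 2: cell (0,4)='T' (+5 fires, +6 burnt)
Step 3: cell (0,4)='T' (+5 fires, +5 burnt)
Step 4: cell (0,4)='F' (+3 fires, +5 burnt)
  -> target ignites at step 4
Step 5: cell (0,4)='.' (+2 fires, +3 burnt)
Step 6: cell (0,4)='.' (+0 fires, +2 burnt)
  fire out at step 6

4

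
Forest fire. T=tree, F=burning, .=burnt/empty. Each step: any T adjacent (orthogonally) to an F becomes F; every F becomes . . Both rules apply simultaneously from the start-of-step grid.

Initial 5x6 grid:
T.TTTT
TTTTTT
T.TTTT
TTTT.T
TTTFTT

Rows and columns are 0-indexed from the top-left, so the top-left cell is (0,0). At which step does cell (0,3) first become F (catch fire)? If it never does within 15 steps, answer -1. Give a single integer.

Step 1: cell (0,3)='T' (+3 fires, +1 burnt)
Step 2: cell (0,3)='T' (+4 fires, +3 burnt)
Step 3: cell (0,3)='T' (+6 fires, +4 burnt)
Step 4: cell (0,3)='F' (+5 fires, +6 burnt)
  -> target ignites at step 4
Step 5: cell (0,3)='.' (+5 fires, +5 burnt)
Step 6: cell (0,3)='.' (+2 fires, +5 burnt)
Step 7: cell (0,3)='.' (+1 fires, +2 burnt)
Step 8: cell (0,3)='.' (+0 fires, +1 burnt)
  fire out at step 8

4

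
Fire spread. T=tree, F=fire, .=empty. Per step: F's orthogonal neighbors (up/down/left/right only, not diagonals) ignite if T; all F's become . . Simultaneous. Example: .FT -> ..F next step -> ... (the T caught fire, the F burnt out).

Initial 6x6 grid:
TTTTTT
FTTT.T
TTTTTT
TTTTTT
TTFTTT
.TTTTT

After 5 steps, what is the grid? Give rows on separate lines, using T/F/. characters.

Step 1: 7 trees catch fire, 2 burn out
  FTTTTT
  .FTT.T
  FTTTTT
  TTFTTT
  TF.FTT
  .TFTTT
Step 2: 11 trees catch fire, 7 burn out
  .FTTTT
  ..FT.T
  .FFTTT
  FF.FTT
  F...FT
  .F.FTT
Step 3: 6 trees catch fire, 11 burn out
  ..FTTT
  ...F.T
  ...FTT
  ....FT
  .....F
  ....FT
Step 4: 4 trees catch fire, 6 burn out
  ...FTT
  .....T
  ....FT
  .....F
  ......
  .....F
Step 5: 2 trees catch fire, 4 burn out
  ....FT
  .....T
  .....F
  ......
  ......
  ......

....FT
.....T
.....F
......
......
......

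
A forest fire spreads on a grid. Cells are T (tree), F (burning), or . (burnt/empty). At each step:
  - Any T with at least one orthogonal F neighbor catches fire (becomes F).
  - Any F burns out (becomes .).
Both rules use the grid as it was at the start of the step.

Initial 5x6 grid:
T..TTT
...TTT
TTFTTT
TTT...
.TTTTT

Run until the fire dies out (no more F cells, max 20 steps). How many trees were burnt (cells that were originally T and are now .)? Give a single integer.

Step 1: +3 fires, +1 burnt (F count now 3)
Step 2: +5 fires, +3 burnt (F count now 5)
Step 3: +6 fires, +5 burnt (F count now 6)
Step 4: +3 fires, +6 burnt (F count now 3)
Step 5: +2 fires, +3 burnt (F count now 2)
Step 6: +0 fires, +2 burnt (F count now 0)
Fire out after step 6
Initially T: 20, now '.': 29
Total burnt (originally-T cells now '.'): 19

Answer: 19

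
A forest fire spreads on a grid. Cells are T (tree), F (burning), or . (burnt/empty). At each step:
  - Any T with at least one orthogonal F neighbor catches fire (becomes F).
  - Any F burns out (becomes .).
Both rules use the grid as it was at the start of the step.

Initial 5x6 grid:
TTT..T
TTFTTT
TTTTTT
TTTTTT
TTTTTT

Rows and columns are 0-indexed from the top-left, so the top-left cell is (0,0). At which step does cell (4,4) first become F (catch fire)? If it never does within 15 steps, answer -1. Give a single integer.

Step 1: cell (4,4)='T' (+4 fires, +1 burnt)
Step 2: cell (4,4)='T' (+6 fires, +4 burnt)
Step 3: cell (4,4)='T' (+7 fires, +6 burnt)
Step 4: cell (4,4)='T' (+6 fires, +7 burnt)
Step 5: cell (4,4)='F' (+3 fires, +6 burnt)
  -> target ignites at step 5
Step 6: cell (4,4)='.' (+1 fires, +3 burnt)
Step 7: cell (4,4)='.' (+0 fires, +1 burnt)
  fire out at step 7

5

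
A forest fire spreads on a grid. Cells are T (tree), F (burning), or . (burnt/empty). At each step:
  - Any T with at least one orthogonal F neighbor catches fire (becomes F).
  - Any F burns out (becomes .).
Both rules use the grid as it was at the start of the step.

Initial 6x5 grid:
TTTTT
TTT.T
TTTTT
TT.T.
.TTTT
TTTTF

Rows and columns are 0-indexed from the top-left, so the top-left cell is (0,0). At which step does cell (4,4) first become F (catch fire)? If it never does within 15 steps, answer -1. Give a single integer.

Step 1: cell (4,4)='F' (+2 fires, +1 burnt)
  -> target ignites at step 1
Step 2: cell (4,4)='.' (+2 fires, +2 burnt)
Step 3: cell (4,4)='.' (+3 fires, +2 burnt)
Step 4: cell (4,4)='.' (+3 fires, +3 burnt)
Step 5: cell (4,4)='.' (+3 fires, +3 burnt)
Step 6: cell (4,4)='.' (+4 fires, +3 burnt)
Step 7: cell (4,4)='.' (+4 fires, +4 burnt)
Step 8: cell (4,4)='.' (+3 fires, +4 burnt)
Step 9: cell (4,4)='.' (+1 fires, +3 burnt)
Step 10: cell (4,4)='.' (+0 fires, +1 burnt)
  fire out at step 10

1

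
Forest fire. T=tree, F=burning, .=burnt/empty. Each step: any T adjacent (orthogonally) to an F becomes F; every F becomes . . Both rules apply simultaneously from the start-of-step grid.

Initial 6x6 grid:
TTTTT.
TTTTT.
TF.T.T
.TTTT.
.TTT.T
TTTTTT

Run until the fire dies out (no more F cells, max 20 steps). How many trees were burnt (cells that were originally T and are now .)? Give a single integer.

Step 1: +3 fires, +1 burnt (F count now 3)
Step 2: +5 fires, +3 burnt (F count now 5)
Step 3: +6 fires, +5 burnt (F count now 6)
Step 4: +7 fires, +6 burnt (F count now 7)
Step 5: +2 fires, +7 burnt (F count now 2)
Step 6: +1 fires, +2 burnt (F count now 1)
Step 7: +1 fires, +1 burnt (F count now 1)
Step 8: +1 fires, +1 burnt (F count now 1)
Step 9: +0 fires, +1 burnt (F count now 0)
Fire out after step 9
Initially T: 27, now '.': 35
Total burnt (originally-T cells now '.'): 26

Answer: 26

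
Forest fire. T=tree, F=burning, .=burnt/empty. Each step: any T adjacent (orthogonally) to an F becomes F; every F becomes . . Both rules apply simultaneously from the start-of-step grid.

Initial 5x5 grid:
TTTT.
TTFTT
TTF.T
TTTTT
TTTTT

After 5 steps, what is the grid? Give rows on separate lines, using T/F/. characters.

Step 1: 5 trees catch fire, 2 burn out
  TTFT.
  TF.FT
  TF..T
  TTFTT
  TTTTT
Step 2: 8 trees catch fire, 5 burn out
  TF.F.
  F...F
  F...T
  TF.FT
  TTFTT
Step 3: 6 trees catch fire, 8 burn out
  F....
  .....
  ....F
  F...F
  TF.FT
Step 4: 2 trees catch fire, 6 burn out
  .....
  .....
  .....
  .....
  F...F
Step 5: 0 trees catch fire, 2 burn out
  .....
  .....
  .....
  .....
  .....

.....
.....
.....
.....
.....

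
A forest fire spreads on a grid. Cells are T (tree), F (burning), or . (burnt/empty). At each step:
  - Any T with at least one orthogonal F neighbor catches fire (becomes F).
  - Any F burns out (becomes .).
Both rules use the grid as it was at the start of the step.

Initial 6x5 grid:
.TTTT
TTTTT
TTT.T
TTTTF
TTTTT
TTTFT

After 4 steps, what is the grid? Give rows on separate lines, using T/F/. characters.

Step 1: 6 trees catch fire, 2 burn out
  .TTTT
  TTTTT
  TTT.F
  TTTF.
  TTTFF
  TTF.F
Step 2: 4 trees catch fire, 6 burn out
  .TTTT
  TTTTF
  TTT..
  TTF..
  TTF..
  TF...
Step 3: 6 trees catch fire, 4 burn out
  .TTTF
  TTTF.
  TTF..
  TF...
  TF...
  F....
Step 4: 5 trees catch fire, 6 burn out
  .TTF.
  TTF..
  TF...
  F....
  F....
  .....

.TTF.
TTF..
TF...
F....
F....
.....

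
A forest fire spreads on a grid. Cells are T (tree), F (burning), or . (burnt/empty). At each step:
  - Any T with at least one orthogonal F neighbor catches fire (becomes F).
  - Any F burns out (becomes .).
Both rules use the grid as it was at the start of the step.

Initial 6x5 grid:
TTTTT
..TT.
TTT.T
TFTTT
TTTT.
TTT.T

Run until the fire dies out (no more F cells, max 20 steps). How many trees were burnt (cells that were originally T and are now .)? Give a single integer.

Step 1: +4 fires, +1 burnt (F count now 4)
Step 2: +6 fires, +4 burnt (F count now 6)
Step 3: +5 fires, +6 burnt (F count now 5)
Step 4: +3 fires, +5 burnt (F count now 3)
Step 5: +2 fires, +3 burnt (F count now 2)
Step 6: +2 fires, +2 burnt (F count now 2)
Step 7: +0 fires, +2 burnt (F count now 0)
Fire out after step 7
Initially T: 23, now '.': 29
Total burnt (originally-T cells now '.'): 22

Answer: 22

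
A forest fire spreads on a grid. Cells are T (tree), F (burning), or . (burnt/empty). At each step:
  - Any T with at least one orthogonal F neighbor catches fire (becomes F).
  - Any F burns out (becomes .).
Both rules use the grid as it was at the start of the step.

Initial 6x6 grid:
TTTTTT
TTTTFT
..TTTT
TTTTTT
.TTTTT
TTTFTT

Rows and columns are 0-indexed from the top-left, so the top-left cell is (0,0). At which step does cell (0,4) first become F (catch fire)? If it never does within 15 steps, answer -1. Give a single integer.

Step 1: cell (0,4)='F' (+7 fires, +2 burnt)
  -> target ignites at step 1
Step 2: cell (0,4)='.' (+11 fires, +7 burnt)
Step 3: cell (0,4)='.' (+8 fires, +11 burnt)
Step 4: cell (0,4)='.' (+3 fires, +8 burnt)
Step 5: cell (0,4)='.' (+2 fires, +3 burnt)
Step 6: cell (0,4)='.' (+0 fires, +2 burnt)
  fire out at step 6

1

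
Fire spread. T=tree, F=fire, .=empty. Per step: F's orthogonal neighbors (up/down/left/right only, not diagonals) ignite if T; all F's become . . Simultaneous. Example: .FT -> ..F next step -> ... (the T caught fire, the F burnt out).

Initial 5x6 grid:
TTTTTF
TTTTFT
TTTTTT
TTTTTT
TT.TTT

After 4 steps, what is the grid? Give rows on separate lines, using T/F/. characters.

Step 1: 4 trees catch fire, 2 burn out
  TTTTF.
  TTTF.F
  TTTTFT
  TTTTTT
  TT.TTT
Step 2: 5 trees catch fire, 4 burn out
  TTTF..
  TTF...
  TTTF.F
  TTTTFT
  TT.TTT
Step 3: 6 trees catch fire, 5 burn out
  TTF...
  TF....
  TTF...
  TTTF.F
  TT.TFT
Step 4: 6 trees catch fire, 6 burn out
  TF....
  F.....
  TF....
  TTF...
  TT.F.F

TF....
F.....
TF....
TTF...
TT.F.F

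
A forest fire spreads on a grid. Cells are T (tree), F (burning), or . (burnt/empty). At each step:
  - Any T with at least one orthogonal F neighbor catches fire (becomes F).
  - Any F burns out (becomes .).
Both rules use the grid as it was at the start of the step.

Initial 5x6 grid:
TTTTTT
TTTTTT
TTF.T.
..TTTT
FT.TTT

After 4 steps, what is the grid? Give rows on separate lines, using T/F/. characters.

Step 1: 4 trees catch fire, 2 burn out
  TTTTTT
  TTFTTT
  TF..T.
  ..FTTT
  .F.TTT
Step 2: 5 trees catch fire, 4 burn out
  TTFTTT
  TF.FTT
  F...T.
  ...FTT
  ...TTT
Step 3: 6 trees catch fire, 5 burn out
  TF.FTT
  F...FT
  ....T.
  ....FT
  ...FTT
Step 4: 6 trees catch fire, 6 burn out
  F...FT
  .....F
  ....F.
  .....F
  ....FT

F...FT
.....F
....F.
.....F
....FT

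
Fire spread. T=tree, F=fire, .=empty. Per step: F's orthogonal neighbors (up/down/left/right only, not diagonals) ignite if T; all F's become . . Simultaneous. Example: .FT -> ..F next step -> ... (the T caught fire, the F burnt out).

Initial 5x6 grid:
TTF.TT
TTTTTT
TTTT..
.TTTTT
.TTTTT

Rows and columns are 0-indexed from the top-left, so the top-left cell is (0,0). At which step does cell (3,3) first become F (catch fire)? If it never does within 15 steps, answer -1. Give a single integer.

Step 1: cell (3,3)='T' (+2 fires, +1 burnt)
Step 2: cell (3,3)='T' (+4 fires, +2 burnt)
Step 3: cell (3,3)='T' (+5 fires, +4 burnt)
Step 4: cell (3,3)='F' (+6 fires, +5 burnt)
  -> target ignites at step 4
Step 5: cell (3,3)='.' (+4 fires, +6 burnt)
Step 6: cell (3,3)='.' (+2 fires, +4 burnt)
Step 7: cell (3,3)='.' (+1 fires, +2 burnt)
Step 8: cell (3,3)='.' (+0 fires, +1 burnt)
  fire out at step 8

4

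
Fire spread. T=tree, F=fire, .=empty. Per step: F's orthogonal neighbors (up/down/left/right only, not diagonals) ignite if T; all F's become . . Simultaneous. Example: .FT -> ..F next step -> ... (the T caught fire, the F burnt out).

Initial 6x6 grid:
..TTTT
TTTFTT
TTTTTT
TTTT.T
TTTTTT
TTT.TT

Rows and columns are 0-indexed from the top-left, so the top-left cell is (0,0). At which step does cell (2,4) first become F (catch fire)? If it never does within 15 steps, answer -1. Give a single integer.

Step 1: cell (2,4)='T' (+4 fires, +1 burnt)
Step 2: cell (2,4)='F' (+7 fires, +4 burnt)
  -> target ignites at step 2
Step 3: cell (2,4)='.' (+6 fires, +7 burnt)
Step 4: cell (2,4)='.' (+5 fires, +6 burnt)
Step 5: cell (2,4)='.' (+5 fires, +5 burnt)
Step 6: cell (2,4)='.' (+3 fires, +5 burnt)
Step 7: cell (2,4)='.' (+1 fires, +3 burnt)
Step 8: cell (2,4)='.' (+0 fires, +1 burnt)
  fire out at step 8

2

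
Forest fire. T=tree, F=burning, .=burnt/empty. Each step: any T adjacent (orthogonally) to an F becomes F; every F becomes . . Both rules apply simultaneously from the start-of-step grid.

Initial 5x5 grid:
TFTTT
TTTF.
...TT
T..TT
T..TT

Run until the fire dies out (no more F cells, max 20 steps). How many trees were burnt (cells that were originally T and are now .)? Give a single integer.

Answer: 13

Derivation:
Step 1: +6 fires, +2 burnt (F count now 6)
Step 2: +4 fires, +6 burnt (F count now 4)
Step 3: +2 fires, +4 burnt (F count now 2)
Step 4: +1 fires, +2 burnt (F count now 1)
Step 5: +0 fires, +1 burnt (F count now 0)
Fire out after step 5
Initially T: 15, now '.': 23
Total burnt (originally-T cells now '.'): 13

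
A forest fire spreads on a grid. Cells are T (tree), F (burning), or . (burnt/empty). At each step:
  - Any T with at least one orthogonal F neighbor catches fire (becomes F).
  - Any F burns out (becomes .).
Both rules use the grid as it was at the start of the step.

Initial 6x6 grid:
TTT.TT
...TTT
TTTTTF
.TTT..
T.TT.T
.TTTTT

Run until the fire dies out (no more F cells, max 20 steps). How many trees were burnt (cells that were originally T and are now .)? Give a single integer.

Step 1: +2 fires, +1 burnt (F count now 2)
Step 2: +3 fires, +2 burnt (F count now 3)
Step 3: +4 fires, +3 burnt (F count now 4)
Step 4: +3 fires, +4 burnt (F count now 3)
Step 5: +4 fires, +3 burnt (F count now 4)
Step 6: +2 fires, +4 burnt (F count now 2)
Step 7: +2 fires, +2 burnt (F count now 2)
Step 8: +1 fires, +2 burnt (F count now 1)
Step 9: +0 fires, +1 burnt (F count now 0)
Fire out after step 9
Initially T: 25, now '.': 32
Total burnt (originally-T cells now '.'): 21

Answer: 21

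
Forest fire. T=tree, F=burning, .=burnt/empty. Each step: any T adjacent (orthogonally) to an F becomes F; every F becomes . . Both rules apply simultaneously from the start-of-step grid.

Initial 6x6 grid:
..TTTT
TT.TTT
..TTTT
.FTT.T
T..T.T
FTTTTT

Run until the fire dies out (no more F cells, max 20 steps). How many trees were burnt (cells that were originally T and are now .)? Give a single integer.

Answer: 22

Derivation:
Step 1: +3 fires, +2 burnt (F count now 3)
Step 2: +3 fires, +3 burnt (F count now 3)
Step 3: +3 fires, +3 burnt (F count now 3)
Step 4: +3 fires, +3 burnt (F count now 3)
Step 5: +4 fires, +3 burnt (F count now 4)
Step 6: +5 fires, +4 burnt (F count now 5)
Step 7: +1 fires, +5 burnt (F count now 1)
Step 8: +0 fires, +1 burnt (F count now 0)
Fire out after step 8
Initially T: 24, now '.': 34
Total burnt (originally-T cells now '.'): 22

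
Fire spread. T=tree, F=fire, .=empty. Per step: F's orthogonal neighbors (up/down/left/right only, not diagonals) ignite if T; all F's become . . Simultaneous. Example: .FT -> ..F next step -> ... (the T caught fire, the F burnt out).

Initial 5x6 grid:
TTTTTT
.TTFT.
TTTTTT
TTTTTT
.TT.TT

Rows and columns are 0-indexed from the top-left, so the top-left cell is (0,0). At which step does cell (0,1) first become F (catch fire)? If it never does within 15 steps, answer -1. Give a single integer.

Step 1: cell (0,1)='T' (+4 fires, +1 burnt)
Step 2: cell (0,1)='T' (+6 fires, +4 burnt)
Step 3: cell (0,1)='F' (+6 fires, +6 burnt)
  -> target ignites at step 3
Step 4: cell (0,1)='.' (+6 fires, +6 burnt)
Step 5: cell (0,1)='.' (+3 fires, +6 burnt)
Step 6: cell (0,1)='.' (+0 fires, +3 burnt)
  fire out at step 6

3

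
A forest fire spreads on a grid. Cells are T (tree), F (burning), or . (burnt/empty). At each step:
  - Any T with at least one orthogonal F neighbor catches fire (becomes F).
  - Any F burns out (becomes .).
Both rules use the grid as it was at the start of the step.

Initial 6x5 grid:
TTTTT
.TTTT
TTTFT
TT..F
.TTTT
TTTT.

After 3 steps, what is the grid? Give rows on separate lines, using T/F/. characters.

Step 1: 4 trees catch fire, 2 burn out
  TTTTT
  .TTFT
  TTF.F
  TT...
  .TTTF
  TTTT.
Step 2: 5 trees catch fire, 4 burn out
  TTTFT
  .TF.F
  TF...
  TT...
  .TTF.
  TTTT.
Step 3: 7 trees catch fire, 5 burn out
  TTF.F
  .F...
  F....
  TF...
  .TF..
  TTTF.

TTF.F
.F...
F....
TF...
.TF..
TTTF.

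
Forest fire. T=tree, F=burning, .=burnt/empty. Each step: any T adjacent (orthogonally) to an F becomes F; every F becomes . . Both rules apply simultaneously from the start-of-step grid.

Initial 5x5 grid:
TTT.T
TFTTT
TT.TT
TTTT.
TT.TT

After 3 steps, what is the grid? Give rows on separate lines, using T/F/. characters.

Step 1: 4 trees catch fire, 1 burn out
  TFT.T
  F.FTT
  TF.TT
  TTTT.
  TT.TT
Step 2: 5 trees catch fire, 4 burn out
  F.F.T
  ...FT
  F..TT
  TFTT.
  TT.TT
Step 3: 5 trees catch fire, 5 burn out
  ....T
  ....F
  ...FT
  F.FT.
  TF.TT

....T
....F
...FT
F.FT.
TF.TT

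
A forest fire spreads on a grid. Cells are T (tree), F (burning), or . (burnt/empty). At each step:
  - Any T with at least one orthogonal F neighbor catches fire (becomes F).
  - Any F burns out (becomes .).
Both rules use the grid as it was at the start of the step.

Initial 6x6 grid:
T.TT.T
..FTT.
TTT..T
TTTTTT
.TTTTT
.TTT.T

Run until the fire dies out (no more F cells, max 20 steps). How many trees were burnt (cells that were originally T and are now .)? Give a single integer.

Step 1: +3 fires, +1 burnt (F count now 3)
Step 2: +4 fires, +3 burnt (F count now 4)
Step 3: +4 fires, +4 burnt (F count now 4)
Step 4: +5 fires, +4 burnt (F count now 5)
Step 5: +4 fires, +5 burnt (F count now 4)
Step 6: +2 fires, +4 burnt (F count now 2)
Step 7: +1 fires, +2 burnt (F count now 1)
Step 8: +0 fires, +1 burnt (F count now 0)
Fire out after step 8
Initially T: 25, now '.': 34
Total burnt (originally-T cells now '.'): 23

Answer: 23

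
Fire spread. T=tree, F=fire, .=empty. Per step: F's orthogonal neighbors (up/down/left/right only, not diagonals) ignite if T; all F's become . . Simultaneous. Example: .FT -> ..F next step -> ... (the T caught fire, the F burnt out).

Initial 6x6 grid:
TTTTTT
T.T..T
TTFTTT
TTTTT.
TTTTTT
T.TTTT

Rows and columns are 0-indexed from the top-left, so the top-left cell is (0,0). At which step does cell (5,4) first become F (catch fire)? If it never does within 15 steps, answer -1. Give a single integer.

Step 1: cell (5,4)='T' (+4 fires, +1 burnt)
Step 2: cell (5,4)='T' (+6 fires, +4 burnt)
Step 3: cell (5,4)='T' (+9 fires, +6 burnt)
Step 4: cell (5,4)='T' (+6 fires, +9 burnt)
Step 5: cell (5,4)='F' (+4 fires, +6 burnt)
  -> target ignites at step 5
Step 6: cell (5,4)='.' (+1 fires, +4 burnt)
Step 7: cell (5,4)='.' (+0 fires, +1 burnt)
  fire out at step 7

5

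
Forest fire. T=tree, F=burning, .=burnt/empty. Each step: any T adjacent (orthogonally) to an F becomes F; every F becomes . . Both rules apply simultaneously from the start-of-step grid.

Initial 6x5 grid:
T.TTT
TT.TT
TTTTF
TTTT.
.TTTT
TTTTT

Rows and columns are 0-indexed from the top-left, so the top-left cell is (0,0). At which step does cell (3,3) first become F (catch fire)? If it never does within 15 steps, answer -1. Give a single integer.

Step 1: cell (3,3)='T' (+2 fires, +1 burnt)
Step 2: cell (3,3)='F' (+4 fires, +2 burnt)
  -> target ignites at step 2
Step 3: cell (3,3)='.' (+4 fires, +4 burnt)
Step 4: cell (3,3)='.' (+7 fires, +4 burnt)
Step 5: cell (3,3)='.' (+5 fires, +7 burnt)
Step 6: cell (3,3)='.' (+2 fires, +5 burnt)
Step 7: cell (3,3)='.' (+1 fires, +2 burnt)
Step 8: cell (3,3)='.' (+0 fires, +1 burnt)
  fire out at step 8

2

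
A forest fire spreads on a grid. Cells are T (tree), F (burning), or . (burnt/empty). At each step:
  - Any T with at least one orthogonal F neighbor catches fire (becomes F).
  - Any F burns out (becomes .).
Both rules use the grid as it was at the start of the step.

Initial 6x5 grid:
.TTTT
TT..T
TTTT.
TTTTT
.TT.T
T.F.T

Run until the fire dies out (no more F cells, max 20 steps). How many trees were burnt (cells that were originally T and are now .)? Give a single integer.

Answer: 20

Derivation:
Step 1: +1 fires, +1 burnt (F count now 1)
Step 2: +2 fires, +1 burnt (F count now 2)
Step 3: +3 fires, +2 burnt (F count now 3)
Step 4: +4 fires, +3 burnt (F count now 4)
Step 5: +3 fires, +4 burnt (F count now 3)
Step 6: +3 fires, +3 burnt (F count now 3)
Step 7: +1 fires, +3 burnt (F count now 1)
Step 8: +1 fires, +1 burnt (F count now 1)
Step 9: +1 fires, +1 burnt (F count now 1)
Step 10: +1 fires, +1 burnt (F count now 1)
Step 11: +0 fires, +1 burnt (F count now 0)
Fire out after step 11
Initially T: 21, now '.': 29
Total burnt (originally-T cells now '.'): 20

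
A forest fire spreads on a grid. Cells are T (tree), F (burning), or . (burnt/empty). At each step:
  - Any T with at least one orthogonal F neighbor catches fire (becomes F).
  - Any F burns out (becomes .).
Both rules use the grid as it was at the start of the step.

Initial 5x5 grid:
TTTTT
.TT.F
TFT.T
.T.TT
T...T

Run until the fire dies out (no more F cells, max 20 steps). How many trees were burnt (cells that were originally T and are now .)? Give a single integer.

Step 1: +6 fires, +2 burnt (F count now 6)
Step 2: +4 fires, +6 burnt (F count now 4)
Step 3: +4 fires, +4 burnt (F count now 4)
Step 4: +0 fires, +4 burnt (F count now 0)
Fire out after step 4
Initially T: 15, now '.': 24
Total burnt (originally-T cells now '.'): 14

Answer: 14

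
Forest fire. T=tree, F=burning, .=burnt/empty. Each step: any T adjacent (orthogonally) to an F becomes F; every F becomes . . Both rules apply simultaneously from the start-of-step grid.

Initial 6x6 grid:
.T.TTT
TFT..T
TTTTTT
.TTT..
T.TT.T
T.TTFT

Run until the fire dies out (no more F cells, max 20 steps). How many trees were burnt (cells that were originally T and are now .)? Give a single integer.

Answer: 22

Derivation:
Step 1: +6 fires, +2 burnt (F count now 6)
Step 2: +6 fires, +6 burnt (F count now 6)
Step 3: +4 fires, +6 burnt (F count now 4)
Step 4: +1 fires, +4 burnt (F count now 1)
Step 5: +1 fires, +1 burnt (F count now 1)
Step 6: +1 fires, +1 burnt (F count now 1)
Step 7: +1 fires, +1 burnt (F count now 1)
Step 8: +1 fires, +1 burnt (F count now 1)
Step 9: +1 fires, +1 burnt (F count now 1)
Step 10: +0 fires, +1 burnt (F count now 0)
Fire out after step 10
Initially T: 24, now '.': 34
Total burnt (originally-T cells now '.'): 22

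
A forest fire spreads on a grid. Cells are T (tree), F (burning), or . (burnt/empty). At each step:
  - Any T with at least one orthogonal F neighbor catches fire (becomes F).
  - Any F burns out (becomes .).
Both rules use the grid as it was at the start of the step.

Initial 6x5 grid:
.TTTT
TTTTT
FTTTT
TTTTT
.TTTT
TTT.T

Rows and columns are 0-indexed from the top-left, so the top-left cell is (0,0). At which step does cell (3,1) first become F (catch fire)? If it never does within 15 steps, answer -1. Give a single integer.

Step 1: cell (3,1)='T' (+3 fires, +1 burnt)
Step 2: cell (3,1)='F' (+3 fires, +3 burnt)
  -> target ignites at step 2
Step 3: cell (3,1)='.' (+5 fires, +3 burnt)
Step 4: cell (3,1)='.' (+6 fires, +5 burnt)
Step 5: cell (3,1)='.' (+6 fires, +6 burnt)
Step 6: cell (3,1)='.' (+2 fires, +6 burnt)
Step 7: cell (3,1)='.' (+1 fires, +2 burnt)
Step 8: cell (3,1)='.' (+0 fires, +1 burnt)
  fire out at step 8

2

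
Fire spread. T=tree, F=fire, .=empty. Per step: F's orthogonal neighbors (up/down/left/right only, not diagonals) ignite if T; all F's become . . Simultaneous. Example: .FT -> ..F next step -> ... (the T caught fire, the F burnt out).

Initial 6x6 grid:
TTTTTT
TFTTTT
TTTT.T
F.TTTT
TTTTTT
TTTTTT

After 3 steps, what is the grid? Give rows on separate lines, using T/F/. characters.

Step 1: 6 trees catch fire, 2 burn out
  TFTTTT
  F.FTTT
  FFTT.T
  ..TTTT
  FTTTTT
  TTTTTT
Step 2: 6 trees catch fire, 6 burn out
  F.FTTT
  ...FTT
  ..FT.T
  ..TTTT
  .FTTTT
  FTTTTT
Step 3: 6 trees catch fire, 6 burn out
  ...FTT
  ....FT
  ...F.T
  ..FTTT
  ..FTTT
  .FTTTT

...FTT
....FT
...F.T
..FTTT
..FTTT
.FTTTT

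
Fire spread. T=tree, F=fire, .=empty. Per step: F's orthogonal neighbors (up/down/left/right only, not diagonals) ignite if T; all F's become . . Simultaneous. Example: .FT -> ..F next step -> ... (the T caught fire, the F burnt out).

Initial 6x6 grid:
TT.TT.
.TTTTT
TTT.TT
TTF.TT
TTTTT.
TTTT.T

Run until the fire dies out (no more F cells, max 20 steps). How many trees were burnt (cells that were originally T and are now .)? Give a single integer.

Answer: 27

Derivation:
Step 1: +3 fires, +1 burnt (F count now 3)
Step 2: +6 fires, +3 burnt (F count now 6)
Step 3: +7 fires, +6 burnt (F count now 7)
Step 4: +5 fires, +7 burnt (F count now 5)
Step 5: +5 fires, +5 burnt (F count now 5)
Step 6: +1 fires, +5 burnt (F count now 1)
Step 7: +0 fires, +1 burnt (F count now 0)
Fire out after step 7
Initially T: 28, now '.': 35
Total burnt (originally-T cells now '.'): 27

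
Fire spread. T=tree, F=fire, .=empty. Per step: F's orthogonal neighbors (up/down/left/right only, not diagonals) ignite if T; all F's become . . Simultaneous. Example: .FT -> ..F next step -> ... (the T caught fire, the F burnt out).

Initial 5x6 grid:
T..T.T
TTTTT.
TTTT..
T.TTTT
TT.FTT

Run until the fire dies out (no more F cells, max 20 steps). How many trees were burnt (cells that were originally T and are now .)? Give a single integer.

Step 1: +2 fires, +1 burnt (F count now 2)
Step 2: +4 fires, +2 burnt (F count now 4)
Step 3: +3 fires, +4 burnt (F count now 3)
Step 4: +4 fires, +3 burnt (F count now 4)
Step 5: +2 fires, +4 burnt (F count now 2)
Step 6: +2 fires, +2 burnt (F count now 2)
Step 7: +2 fires, +2 burnt (F count now 2)
Step 8: +1 fires, +2 burnt (F count now 1)
Step 9: +0 fires, +1 burnt (F count now 0)
Fire out after step 9
Initially T: 21, now '.': 29
Total burnt (originally-T cells now '.'): 20

Answer: 20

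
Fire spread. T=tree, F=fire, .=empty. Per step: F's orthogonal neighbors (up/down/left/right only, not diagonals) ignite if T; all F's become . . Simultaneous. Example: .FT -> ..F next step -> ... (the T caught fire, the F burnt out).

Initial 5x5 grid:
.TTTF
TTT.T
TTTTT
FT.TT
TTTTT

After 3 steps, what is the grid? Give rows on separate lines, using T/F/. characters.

Step 1: 5 trees catch fire, 2 burn out
  .TTF.
  TTT.F
  FTTTT
  .F.TT
  FTTTT
Step 2: 5 trees catch fire, 5 burn out
  .TF..
  FTT..
  .FTTF
  ...TT
  .FTTT
Step 3: 7 trees catch fire, 5 burn out
  .F...
  .FF..
  ..FF.
  ...TF
  ..FTT

.F...
.FF..
..FF.
...TF
..FTT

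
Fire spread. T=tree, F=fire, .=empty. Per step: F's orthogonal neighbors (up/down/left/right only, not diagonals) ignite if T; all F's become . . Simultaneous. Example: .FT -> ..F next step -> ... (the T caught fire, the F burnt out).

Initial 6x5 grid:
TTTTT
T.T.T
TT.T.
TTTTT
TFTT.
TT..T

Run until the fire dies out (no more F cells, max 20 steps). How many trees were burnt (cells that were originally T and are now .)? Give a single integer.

Answer: 21

Derivation:
Step 1: +4 fires, +1 burnt (F count now 4)
Step 2: +5 fires, +4 burnt (F count now 5)
Step 3: +2 fires, +5 burnt (F count now 2)
Step 4: +3 fires, +2 burnt (F count now 3)
Step 5: +1 fires, +3 burnt (F count now 1)
Step 6: +1 fires, +1 burnt (F count now 1)
Step 7: +1 fires, +1 burnt (F count now 1)
Step 8: +2 fires, +1 burnt (F count now 2)
Step 9: +1 fires, +2 burnt (F count now 1)
Step 10: +1 fires, +1 burnt (F count now 1)
Step 11: +0 fires, +1 burnt (F count now 0)
Fire out after step 11
Initially T: 22, now '.': 29
Total burnt (originally-T cells now '.'): 21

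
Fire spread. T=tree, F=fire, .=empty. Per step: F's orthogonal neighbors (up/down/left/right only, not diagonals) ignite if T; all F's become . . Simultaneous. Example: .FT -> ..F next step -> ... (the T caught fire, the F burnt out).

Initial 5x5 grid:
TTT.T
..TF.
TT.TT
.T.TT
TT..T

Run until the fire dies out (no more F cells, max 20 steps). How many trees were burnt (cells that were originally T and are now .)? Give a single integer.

Step 1: +2 fires, +1 burnt (F count now 2)
Step 2: +3 fires, +2 burnt (F count now 3)
Step 3: +2 fires, +3 burnt (F count now 2)
Step 4: +2 fires, +2 burnt (F count now 2)
Step 5: +0 fires, +2 burnt (F count now 0)
Fire out after step 5
Initially T: 15, now '.': 19
Total burnt (originally-T cells now '.'): 9

Answer: 9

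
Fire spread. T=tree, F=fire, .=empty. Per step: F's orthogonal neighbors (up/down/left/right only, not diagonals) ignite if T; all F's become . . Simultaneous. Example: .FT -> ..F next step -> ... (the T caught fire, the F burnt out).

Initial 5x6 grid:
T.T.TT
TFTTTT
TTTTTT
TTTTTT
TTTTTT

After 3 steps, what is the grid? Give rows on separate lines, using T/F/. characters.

Step 1: 3 trees catch fire, 1 burn out
  T.T.TT
  F.FTTT
  TFTTTT
  TTTTTT
  TTTTTT
Step 2: 6 trees catch fire, 3 burn out
  F.F.TT
  ...FTT
  F.FTTT
  TFTTTT
  TTTTTT
Step 3: 5 trees catch fire, 6 burn out
  ....TT
  ....FT
  ...FTT
  F.FTTT
  TFTTTT

....TT
....FT
...FTT
F.FTTT
TFTTTT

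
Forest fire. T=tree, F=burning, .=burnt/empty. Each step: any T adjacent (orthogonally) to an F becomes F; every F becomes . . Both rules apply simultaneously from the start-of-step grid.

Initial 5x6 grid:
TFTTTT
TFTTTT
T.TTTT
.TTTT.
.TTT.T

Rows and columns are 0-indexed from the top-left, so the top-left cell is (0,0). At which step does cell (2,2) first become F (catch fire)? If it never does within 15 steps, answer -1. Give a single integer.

Step 1: cell (2,2)='T' (+4 fires, +2 burnt)
Step 2: cell (2,2)='F' (+4 fires, +4 burnt)
  -> target ignites at step 2
Step 3: cell (2,2)='.' (+4 fires, +4 burnt)
Step 4: cell (2,2)='.' (+6 fires, +4 burnt)
Step 5: cell (2,2)='.' (+4 fires, +6 burnt)
Step 6: cell (2,2)='.' (+0 fires, +4 burnt)
  fire out at step 6

2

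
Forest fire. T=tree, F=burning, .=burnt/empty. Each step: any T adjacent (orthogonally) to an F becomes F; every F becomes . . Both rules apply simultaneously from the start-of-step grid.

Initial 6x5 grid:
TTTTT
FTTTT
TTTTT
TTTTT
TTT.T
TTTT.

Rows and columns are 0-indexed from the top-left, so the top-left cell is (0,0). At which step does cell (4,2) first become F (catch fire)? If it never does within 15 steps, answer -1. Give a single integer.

Step 1: cell (4,2)='T' (+3 fires, +1 burnt)
Step 2: cell (4,2)='T' (+4 fires, +3 burnt)
Step 3: cell (4,2)='T' (+5 fires, +4 burnt)
Step 4: cell (4,2)='T' (+6 fires, +5 burnt)
Step 5: cell (4,2)='F' (+5 fires, +6 burnt)
  -> target ignites at step 5
Step 6: cell (4,2)='.' (+2 fires, +5 burnt)
Step 7: cell (4,2)='.' (+2 fires, +2 burnt)
Step 8: cell (4,2)='.' (+0 fires, +2 burnt)
  fire out at step 8

5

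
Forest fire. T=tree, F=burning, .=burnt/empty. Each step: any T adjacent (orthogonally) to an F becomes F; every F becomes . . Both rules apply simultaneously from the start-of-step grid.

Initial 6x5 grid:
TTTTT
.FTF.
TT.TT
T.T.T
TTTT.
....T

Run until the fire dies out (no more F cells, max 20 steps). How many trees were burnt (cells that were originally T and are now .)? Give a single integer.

Step 1: +5 fires, +2 burnt (F count now 5)
Step 2: +5 fires, +5 burnt (F count now 5)
Step 3: +2 fires, +5 burnt (F count now 2)
Step 4: +1 fires, +2 burnt (F count now 1)
Step 5: +1 fires, +1 burnt (F count now 1)
Step 6: +1 fires, +1 burnt (F count now 1)
Step 7: +2 fires, +1 burnt (F count now 2)
Step 8: +0 fires, +2 burnt (F count now 0)
Fire out after step 8
Initially T: 18, now '.': 29
Total burnt (originally-T cells now '.'): 17

Answer: 17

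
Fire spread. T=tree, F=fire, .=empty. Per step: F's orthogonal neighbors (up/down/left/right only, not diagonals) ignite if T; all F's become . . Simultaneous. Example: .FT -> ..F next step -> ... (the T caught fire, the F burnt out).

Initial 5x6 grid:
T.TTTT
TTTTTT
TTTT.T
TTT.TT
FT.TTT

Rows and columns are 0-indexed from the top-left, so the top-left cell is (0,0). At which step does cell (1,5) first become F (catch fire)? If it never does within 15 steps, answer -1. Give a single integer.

Step 1: cell (1,5)='T' (+2 fires, +1 burnt)
Step 2: cell (1,5)='T' (+2 fires, +2 burnt)
Step 3: cell (1,5)='T' (+3 fires, +2 burnt)
Step 4: cell (1,5)='T' (+3 fires, +3 burnt)
Step 5: cell (1,5)='T' (+2 fires, +3 burnt)
Step 6: cell (1,5)='T' (+2 fires, +2 burnt)
Step 7: cell (1,5)='T' (+2 fires, +2 burnt)
Step 8: cell (1,5)='F' (+2 fires, +2 burnt)
  -> target ignites at step 8
Step 9: cell (1,5)='.' (+2 fires, +2 burnt)
Step 10: cell (1,5)='.' (+1 fires, +2 burnt)
Step 11: cell (1,5)='.' (+2 fires, +1 burnt)
Step 12: cell (1,5)='.' (+1 fires, +2 burnt)
Step 13: cell (1,5)='.' (+1 fires, +1 burnt)
Step 14: cell (1,5)='.' (+0 fires, +1 burnt)
  fire out at step 14

8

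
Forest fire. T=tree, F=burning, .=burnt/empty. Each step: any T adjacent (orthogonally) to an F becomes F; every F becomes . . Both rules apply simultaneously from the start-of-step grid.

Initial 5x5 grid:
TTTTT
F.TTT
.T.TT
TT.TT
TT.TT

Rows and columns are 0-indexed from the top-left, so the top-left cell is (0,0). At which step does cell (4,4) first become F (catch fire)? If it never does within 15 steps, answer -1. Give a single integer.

Step 1: cell (4,4)='T' (+1 fires, +1 burnt)
Step 2: cell (4,4)='T' (+1 fires, +1 burnt)
Step 3: cell (4,4)='T' (+1 fires, +1 burnt)
Step 4: cell (4,4)='T' (+2 fires, +1 burnt)
Step 5: cell (4,4)='T' (+2 fires, +2 burnt)
Step 6: cell (4,4)='T' (+2 fires, +2 burnt)
Step 7: cell (4,4)='T' (+2 fires, +2 burnt)
Step 8: cell (4,4)='T' (+2 fires, +2 burnt)
Step 9: cell (4,4)='F' (+1 fires, +2 burnt)
  -> target ignites at step 9
Step 10: cell (4,4)='.' (+0 fires, +1 burnt)
  fire out at step 10

9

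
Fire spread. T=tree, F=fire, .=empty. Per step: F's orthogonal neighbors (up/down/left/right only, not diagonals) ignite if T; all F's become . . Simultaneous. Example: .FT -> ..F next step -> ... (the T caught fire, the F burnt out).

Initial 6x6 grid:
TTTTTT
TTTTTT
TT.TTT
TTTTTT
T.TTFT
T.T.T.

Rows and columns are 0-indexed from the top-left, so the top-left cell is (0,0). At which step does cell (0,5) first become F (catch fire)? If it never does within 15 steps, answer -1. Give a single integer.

Step 1: cell (0,5)='T' (+4 fires, +1 burnt)
Step 2: cell (0,5)='T' (+4 fires, +4 burnt)
Step 3: cell (0,5)='T' (+5 fires, +4 burnt)
Step 4: cell (0,5)='T' (+4 fires, +5 burnt)
Step 5: cell (0,5)='F' (+5 fires, +4 burnt)
  -> target ignites at step 5
Step 6: cell (0,5)='.' (+4 fires, +5 burnt)
Step 7: cell (0,5)='.' (+3 fires, +4 burnt)
Step 8: cell (0,5)='.' (+1 fires, +3 burnt)
Step 9: cell (0,5)='.' (+0 fires, +1 burnt)
  fire out at step 9

5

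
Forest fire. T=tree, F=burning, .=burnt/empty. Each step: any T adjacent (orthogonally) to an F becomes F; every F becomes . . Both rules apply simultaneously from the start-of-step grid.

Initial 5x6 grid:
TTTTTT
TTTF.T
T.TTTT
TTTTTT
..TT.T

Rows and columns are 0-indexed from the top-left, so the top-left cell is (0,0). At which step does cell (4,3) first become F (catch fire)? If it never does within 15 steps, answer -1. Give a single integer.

Step 1: cell (4,3)='T' (+3 fires, +1 burnt)
Step 2: cell (4,3)='T' (+6 fires, +3 burnt)
Step 3: cell (4,3)='F' (+7 fires, +6 burnt)
  -> target ignites at step 3
Step 4: cell (4,3)='.' (+6 fires, +7 burnt)
Step 5: cell (4,3)='.' (+2 fires, +6 burnt)
Step 6: cell (4,3)='.' (+0 fires, +2 burnt)
  fire out at step 6

3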